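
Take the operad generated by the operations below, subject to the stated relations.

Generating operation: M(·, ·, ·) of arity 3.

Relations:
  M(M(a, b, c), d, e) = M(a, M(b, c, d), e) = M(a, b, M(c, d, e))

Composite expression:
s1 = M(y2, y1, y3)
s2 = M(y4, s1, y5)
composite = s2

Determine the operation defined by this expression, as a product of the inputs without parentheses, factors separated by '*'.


y4 * y2 * y1 * y3 * y5

Under associativity of M, the answer is the y's in reading order.
M(y2, y1, y3) flattens to y2 * y1 * y3
M(y4, M(y2, y1, y3), y5) flattens to y4 * y2 * y1 * y3 * y5


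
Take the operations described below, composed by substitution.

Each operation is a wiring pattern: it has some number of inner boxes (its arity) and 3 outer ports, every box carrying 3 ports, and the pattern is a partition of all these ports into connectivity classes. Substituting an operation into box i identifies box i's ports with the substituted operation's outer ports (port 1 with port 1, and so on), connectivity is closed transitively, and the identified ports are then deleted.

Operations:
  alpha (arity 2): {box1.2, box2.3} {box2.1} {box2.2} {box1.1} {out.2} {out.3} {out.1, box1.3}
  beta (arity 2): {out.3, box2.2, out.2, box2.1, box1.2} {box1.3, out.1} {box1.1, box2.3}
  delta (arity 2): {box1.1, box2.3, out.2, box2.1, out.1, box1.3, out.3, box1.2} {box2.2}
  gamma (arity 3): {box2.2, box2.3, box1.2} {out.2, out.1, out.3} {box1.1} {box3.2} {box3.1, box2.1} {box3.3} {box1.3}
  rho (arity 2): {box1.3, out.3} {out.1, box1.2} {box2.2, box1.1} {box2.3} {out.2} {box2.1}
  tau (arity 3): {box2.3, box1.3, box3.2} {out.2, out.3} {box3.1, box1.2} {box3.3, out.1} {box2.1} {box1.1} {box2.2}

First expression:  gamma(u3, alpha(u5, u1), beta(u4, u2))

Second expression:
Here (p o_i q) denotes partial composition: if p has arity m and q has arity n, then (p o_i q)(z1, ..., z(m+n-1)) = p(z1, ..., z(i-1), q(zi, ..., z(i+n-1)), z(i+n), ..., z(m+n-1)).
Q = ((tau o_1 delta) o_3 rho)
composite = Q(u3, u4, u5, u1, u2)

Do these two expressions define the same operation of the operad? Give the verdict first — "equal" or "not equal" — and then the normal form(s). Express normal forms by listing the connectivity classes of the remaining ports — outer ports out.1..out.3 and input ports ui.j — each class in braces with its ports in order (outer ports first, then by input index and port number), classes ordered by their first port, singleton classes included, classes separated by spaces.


not equal; first: {out.1, out.2, out.3} {u1.1} {u1.2} {u1.3, u5.2} {u2.1, u2.2, u4.2} {u2.3, u4.1} {u3.1} {u3.2} {u3.3} {u4.3, u5.3} {u5.1}; second: {out.1, u2.3} {out.2, out.3} {u1.1} {u1.2, u5.1} {u1.3} {u2.1, u2.2, u3.1, u3.2, u3.3, u4.1, u4.3, u5.3} {u4.2} {u5.2}

The first expression, normalized: {out.1, out.2, out.3} {u1.1} {u1.2} {u1.3, u5.2} {u2.1, u2.2, u4.2} {u2.3, u4.1} {u3.1} {u3.2} {u3.3} {u4.3, u5.3} {u5.1}
The second expression, normalized: {out.1, u2.3} {out.2, out.3} {u1.1} {u1.2, u5.1} {u1.3} {u2.1, u2.2, u3.1, u3.2, u3.3, u4.1, u4.3, u5.3} {u4.2} {u5.2}
Distinct normal forms: not equal.


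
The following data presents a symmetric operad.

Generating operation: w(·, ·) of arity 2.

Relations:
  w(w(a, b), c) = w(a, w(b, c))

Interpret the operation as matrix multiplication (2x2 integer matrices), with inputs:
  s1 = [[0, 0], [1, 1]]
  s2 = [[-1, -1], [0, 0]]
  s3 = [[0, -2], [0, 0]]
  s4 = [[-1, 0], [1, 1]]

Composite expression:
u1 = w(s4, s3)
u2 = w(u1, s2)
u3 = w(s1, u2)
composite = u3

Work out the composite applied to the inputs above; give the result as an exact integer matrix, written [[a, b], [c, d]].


[[0, 0], [0, 0]]

w(s4, s3) = [[0, 2], [0, -2]]
w(w(s4, s3), s2) = [[0, 0], [0, 0]]
w(s1, w(w(s4, s3), s2)) = [[0, 0], [0, 0]]


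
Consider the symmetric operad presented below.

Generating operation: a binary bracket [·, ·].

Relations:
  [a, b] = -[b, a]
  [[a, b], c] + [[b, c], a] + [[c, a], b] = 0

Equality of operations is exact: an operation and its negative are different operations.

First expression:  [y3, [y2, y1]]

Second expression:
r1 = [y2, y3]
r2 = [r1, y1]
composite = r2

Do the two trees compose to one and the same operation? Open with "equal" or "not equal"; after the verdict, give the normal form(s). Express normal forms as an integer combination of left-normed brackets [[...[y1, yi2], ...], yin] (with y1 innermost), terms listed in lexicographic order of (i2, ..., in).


not equal: they reduce to [[y1, y2], y3] and -[[y1, y2], y3] + [[y1, y3], y2]


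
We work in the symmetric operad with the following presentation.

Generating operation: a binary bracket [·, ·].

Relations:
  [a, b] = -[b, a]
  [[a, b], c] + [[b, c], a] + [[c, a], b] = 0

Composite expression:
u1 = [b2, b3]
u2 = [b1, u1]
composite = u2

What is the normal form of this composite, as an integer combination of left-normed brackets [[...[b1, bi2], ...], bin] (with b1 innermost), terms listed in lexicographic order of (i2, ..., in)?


[[b1, b2], b3] - [[b1, b3], b2]


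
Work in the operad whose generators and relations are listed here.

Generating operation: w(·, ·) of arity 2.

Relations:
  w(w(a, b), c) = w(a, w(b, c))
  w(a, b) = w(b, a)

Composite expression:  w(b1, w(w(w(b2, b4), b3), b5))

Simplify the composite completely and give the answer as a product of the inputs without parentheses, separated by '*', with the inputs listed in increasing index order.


b1 * b2 * b3 * b4 * b5

Both nesting and order wash out for w; what remains is which b's occur.
w(b2, b4) spells out as b2 * b4
w(w(b2, b4), b3) spells out as b2 * b4 * b3
w(w(w(b2, b4), b3), b5) spells out as b2 * b4 * b3 * b5
w(b1, w(w(w(b2, b4), b3), b5)) spells out as b1 * b2 * b4 * b3 * b5
the factors in increasing index order: b1 * b2 * b3 * b4 * b5


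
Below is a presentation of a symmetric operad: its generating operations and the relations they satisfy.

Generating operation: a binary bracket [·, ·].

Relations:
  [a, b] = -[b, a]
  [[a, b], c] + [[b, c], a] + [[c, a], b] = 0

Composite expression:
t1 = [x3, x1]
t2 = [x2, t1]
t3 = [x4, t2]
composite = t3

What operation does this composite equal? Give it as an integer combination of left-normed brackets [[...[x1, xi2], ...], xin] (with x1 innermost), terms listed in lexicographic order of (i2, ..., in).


-[[[x1, x3], x2], x4]

Expand each bracket as ab - ba; the x1-initial words give the coefficients.
Composite bracket: [x4, [x2, [x3, x1]]]
Under [a, b] = ab - ba we get 8 signed associative words (2^3 = 8).
Only words starting with x1 matter:
  the word x1x3x2x4 carries sign -1 and contributes -[[[x1, x3], x2], x4]


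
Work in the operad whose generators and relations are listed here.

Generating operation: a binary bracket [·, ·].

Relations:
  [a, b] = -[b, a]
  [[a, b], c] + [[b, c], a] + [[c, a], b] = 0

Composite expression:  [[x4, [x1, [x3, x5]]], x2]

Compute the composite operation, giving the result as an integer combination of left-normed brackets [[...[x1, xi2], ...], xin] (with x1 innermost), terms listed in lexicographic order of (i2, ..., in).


-[[[[x1, x3], x5], x4], x2] + [[[[x1, x5], x3], x4], x2]


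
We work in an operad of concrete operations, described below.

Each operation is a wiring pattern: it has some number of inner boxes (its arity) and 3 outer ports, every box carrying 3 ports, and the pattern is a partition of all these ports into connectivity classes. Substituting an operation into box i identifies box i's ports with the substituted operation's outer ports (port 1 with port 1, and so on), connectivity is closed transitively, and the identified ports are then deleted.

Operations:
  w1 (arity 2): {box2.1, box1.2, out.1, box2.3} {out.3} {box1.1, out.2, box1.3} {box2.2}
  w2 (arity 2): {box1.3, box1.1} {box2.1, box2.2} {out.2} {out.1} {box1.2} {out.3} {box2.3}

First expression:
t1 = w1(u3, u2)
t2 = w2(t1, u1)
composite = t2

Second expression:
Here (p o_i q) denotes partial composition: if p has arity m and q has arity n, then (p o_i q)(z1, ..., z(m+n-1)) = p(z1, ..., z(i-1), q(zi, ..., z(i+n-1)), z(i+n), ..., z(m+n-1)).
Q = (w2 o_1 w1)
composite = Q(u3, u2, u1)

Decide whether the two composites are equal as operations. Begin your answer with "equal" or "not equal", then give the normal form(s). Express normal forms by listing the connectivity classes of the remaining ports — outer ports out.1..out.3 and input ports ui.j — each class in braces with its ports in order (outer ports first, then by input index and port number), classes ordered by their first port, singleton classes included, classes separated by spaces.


equal; the common form is {out.1} {out.2} {out.3} {u1.1, u1.2} {u1.3} {u2.1, u2.3, u3.2} {u2.2} {u3.1, u3.3}


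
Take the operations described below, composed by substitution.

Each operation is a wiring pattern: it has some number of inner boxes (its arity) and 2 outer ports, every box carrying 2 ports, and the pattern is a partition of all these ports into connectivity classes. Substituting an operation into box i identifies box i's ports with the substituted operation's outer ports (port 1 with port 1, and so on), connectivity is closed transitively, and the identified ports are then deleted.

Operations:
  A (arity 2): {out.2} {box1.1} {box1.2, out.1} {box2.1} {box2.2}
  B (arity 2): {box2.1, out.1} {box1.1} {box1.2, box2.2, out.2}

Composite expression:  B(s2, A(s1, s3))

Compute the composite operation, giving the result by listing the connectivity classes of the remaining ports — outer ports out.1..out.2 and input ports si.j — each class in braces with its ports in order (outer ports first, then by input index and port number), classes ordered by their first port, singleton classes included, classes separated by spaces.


{out.1, s1.2} {out.2, s2.2} {s1.1} {s2.1} {s3.1} {s3.2}


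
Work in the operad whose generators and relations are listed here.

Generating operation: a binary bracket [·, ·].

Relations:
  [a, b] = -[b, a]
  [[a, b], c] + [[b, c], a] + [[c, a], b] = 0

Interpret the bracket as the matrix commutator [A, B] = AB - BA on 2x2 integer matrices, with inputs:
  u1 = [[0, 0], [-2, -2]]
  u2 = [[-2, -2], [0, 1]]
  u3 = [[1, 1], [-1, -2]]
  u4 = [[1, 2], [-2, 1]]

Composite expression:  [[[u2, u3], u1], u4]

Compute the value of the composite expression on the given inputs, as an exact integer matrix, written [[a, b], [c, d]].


[[8, -24], [-24, -8]]

[u2, u3] = [[2, 3], [-3, -2]]
[[u2, u3], u1] = [[-6, -6], [2, 6]]
[[[u2, u3], u1], u4] = [[8, -24], [-24, -8]]


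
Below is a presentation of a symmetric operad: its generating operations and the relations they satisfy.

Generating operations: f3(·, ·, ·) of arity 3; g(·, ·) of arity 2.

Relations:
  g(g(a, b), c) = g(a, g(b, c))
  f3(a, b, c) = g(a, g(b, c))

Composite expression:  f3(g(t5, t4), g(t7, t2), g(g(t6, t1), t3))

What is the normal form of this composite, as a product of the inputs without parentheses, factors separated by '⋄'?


Associativity of f3 dissolves the nesting; only the t-input order survives.
g(t5, t4) linearizes to t5 ⋄ t4
g(t7, t2) linearizes to t7 ⋄ t2
g(t6, t1) linearizes to t6 ⋄ t1
g(g(t6, t1), t3) linearizes to t6 ⋄ t1 ⋄ t3
f3(g(t5, t4), g(t7, t2), g(g(t6, t1), t3)) linearizes to t5 ⋄ t4 ⋄ t7 ⋄ t2 ⋄ t6 ⋄ t1 ⋄ t3

t5 ⋄ t4 ⋄ t7 ⋄ t2 ⋄ t6 ⋄ t1 ⋄ t3


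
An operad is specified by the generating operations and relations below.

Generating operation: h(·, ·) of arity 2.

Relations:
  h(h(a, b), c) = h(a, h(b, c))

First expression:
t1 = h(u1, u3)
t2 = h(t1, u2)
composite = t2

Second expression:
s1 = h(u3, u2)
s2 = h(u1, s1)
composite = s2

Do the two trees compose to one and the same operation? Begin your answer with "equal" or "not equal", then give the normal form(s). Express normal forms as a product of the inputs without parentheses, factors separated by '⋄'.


equal — both sides give u1 ⋄ u3 ⋄ u2

In normal form, the first expression is u1 ⋄ u3 ⋄ u2
In normal form, the second expression is u1 ⋄ u3 ⋄ u2
The normal forms match — equal.


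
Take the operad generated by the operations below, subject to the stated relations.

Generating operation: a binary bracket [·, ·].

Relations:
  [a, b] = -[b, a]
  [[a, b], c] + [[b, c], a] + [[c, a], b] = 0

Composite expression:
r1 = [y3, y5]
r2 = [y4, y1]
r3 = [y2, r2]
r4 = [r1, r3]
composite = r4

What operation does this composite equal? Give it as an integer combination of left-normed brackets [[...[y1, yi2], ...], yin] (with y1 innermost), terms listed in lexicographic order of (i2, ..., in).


-[[[[y1, y4], y2], y3], y5] + [[[[y1, y4], y2], y5], y3]

In the tensor algebra, words opening y1 carry the y1-anchored form.
Composite bracket: [[y3, y5], [y2, [y4, y1]]]
Applying ab - ba throughout gives 16 signed words (2^4 = 16).
Keep just the words that open with y1:
  the word y1y4y2y3y5 carries sign -1 and contributes -[[[[y1, y4], y2], y3], y5]
  the word y1y4y2y5y3 carries sign +1 and contributes +[[[[y1, y4], y2], y5], y3]


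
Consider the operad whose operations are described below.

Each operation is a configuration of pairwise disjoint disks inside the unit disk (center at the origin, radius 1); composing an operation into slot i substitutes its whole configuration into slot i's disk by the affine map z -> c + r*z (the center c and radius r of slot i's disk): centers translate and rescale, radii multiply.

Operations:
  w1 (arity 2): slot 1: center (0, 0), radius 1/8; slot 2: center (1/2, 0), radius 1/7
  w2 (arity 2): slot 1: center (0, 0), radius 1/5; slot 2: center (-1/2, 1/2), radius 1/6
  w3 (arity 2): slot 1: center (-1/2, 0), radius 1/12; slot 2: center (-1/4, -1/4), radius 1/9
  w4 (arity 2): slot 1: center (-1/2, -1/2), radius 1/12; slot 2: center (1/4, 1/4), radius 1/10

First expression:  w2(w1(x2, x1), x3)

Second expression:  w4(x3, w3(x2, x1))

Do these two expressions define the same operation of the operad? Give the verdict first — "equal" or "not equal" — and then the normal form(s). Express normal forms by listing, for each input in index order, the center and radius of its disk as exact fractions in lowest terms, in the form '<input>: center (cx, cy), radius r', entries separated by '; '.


not equal; the first gives x1: center (1/10, 0), radius 1/35; x2: center (0, 0), radius 1/40; x3: center (-1/2, 1/2), radius 1/6 and the second x1: center (9/40, 9/40), radius 1/90; x2: center (1/5, 1/4), radius 1/120; x3: center (-1/2, -1/2), radius 1/12

The first expression, normalized: x1: center (1/10, 0), radius 1/35; x2: center (0, 0), radius 1/40; x3: center (-1/2, 1/2), radius 1/6
The second expression, normalized: x1: center (9/40, 9/40), radius 1/90; x2: center (1/5, 1/4), radius 1/120; x3: center (-1/2, -1/2), radius 1/12
The forms do not match — not equal.


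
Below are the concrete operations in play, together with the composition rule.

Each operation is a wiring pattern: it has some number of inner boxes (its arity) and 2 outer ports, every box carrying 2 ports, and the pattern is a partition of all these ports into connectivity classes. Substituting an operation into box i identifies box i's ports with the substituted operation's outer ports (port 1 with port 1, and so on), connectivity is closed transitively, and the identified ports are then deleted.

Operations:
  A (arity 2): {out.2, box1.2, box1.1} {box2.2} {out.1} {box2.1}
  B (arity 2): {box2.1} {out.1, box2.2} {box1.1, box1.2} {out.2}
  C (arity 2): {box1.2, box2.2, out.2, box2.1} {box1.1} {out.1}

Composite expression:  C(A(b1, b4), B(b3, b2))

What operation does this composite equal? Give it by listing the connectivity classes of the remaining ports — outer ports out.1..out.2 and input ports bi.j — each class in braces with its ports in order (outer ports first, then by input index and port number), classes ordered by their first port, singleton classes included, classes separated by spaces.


{out.1} {out.2, b1.1, b1.2, b2.2} {b2.1} {b3.1, b3.2} {b4.1} {b4.2}

After gluing at C, chains via deleted ports link the b-ports.
through A, on inputs (b1, b4): {out.1} {out.2, b1.1, b1.2} {b4.1} {b4.2} (out.j = stage outer ports)
through B, on inputs (b3, b2): {out.1, b2.2} {out.2} {b2.1} {b3.1, b3.2} (out.j = stage outer ports)
through C, on inputs (b1, b4, b3, b2): {out.1} {out.2, b1.1, b1.2, b2.2} {b2.1} {b3.1, b3.2} {b4.1} {b4.2} (out.j = stage outer ports)


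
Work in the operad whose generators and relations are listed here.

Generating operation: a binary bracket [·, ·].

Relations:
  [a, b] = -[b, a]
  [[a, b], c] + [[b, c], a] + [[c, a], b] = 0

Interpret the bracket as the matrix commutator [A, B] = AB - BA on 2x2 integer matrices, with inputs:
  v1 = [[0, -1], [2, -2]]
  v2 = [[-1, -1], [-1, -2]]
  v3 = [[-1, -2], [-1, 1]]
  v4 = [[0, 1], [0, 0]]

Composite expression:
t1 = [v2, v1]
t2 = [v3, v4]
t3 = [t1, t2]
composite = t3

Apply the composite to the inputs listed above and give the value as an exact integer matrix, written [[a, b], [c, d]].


[v2, v1] = [[-3, 1], [-4, 3]]
[v3, v4] = [[1, -2], [0, -1]]
[[v2, v1], [v3, v4]] = [[-8, 10], [-8, 8]]

[[-8, 10], [-8, 8]]


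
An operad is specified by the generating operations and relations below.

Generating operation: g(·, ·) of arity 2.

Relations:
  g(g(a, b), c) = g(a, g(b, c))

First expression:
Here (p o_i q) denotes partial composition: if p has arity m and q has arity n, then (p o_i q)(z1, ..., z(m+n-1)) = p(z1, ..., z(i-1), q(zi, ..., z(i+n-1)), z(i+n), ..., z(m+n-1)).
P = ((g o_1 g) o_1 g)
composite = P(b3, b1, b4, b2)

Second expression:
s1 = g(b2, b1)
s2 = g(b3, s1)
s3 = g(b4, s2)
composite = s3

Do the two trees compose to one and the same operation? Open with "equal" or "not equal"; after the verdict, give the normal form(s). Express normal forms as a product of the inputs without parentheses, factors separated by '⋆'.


not equal — first b3 ⋆ b1 ⋆ b4 ⋆ b2, second b4 ⋆ b3 ⋆ b2 ⋆ b1

In normal form, the first expression is b3 ⋆ b1 ⋆ b4 ⋆ b2
In normal form, the second expression is b4 ⋆ b3 ⋆ b2 ⋆ b1
No match — not equal.


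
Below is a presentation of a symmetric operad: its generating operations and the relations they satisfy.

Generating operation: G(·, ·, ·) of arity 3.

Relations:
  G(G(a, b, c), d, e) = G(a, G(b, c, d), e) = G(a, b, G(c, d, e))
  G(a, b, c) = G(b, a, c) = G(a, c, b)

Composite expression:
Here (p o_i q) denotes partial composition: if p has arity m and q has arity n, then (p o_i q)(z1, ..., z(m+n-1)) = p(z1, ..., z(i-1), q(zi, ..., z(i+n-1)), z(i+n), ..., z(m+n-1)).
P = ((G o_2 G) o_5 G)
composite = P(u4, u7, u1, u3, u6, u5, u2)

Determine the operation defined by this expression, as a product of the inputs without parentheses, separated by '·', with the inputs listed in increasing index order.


With G associative and commutative, the u-input set is all that matters.
G(u7, u1, u3) collapses to u7 · u1 · u3
G(u6, u5, u2) collapses to u6 · u5 · u2
G(u4, G(u7, u1, u3), G(u6, u5, u2)) collapses to u4 · u7 · u1 · u3 · u6 · u5 · u2
rearranged into index order: u1 · u2 · u3 · u4 · u5 · u6 · u7

u1 · u2 · u3 · u4 · u5 · u6 · u7


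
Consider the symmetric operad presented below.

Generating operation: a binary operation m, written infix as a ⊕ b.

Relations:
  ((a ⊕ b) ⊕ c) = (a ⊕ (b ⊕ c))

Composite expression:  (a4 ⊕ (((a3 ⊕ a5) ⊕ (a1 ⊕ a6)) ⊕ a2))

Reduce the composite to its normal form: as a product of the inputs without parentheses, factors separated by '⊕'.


a4 ⊕ a3 ⊕ a5 ⊕ a1 ⊕ a6 ⊕ a2

Key point: m is associative — brackets drop, the a-order remains.
(a3 ⊕ a5) flattens to a3 ⊕ a5
(a1 ⊕ a6) flattens to a1 ⊕ a6
((a3 ⊕ a5) ⊕ (a1 ⊕ a6)) flattens to a3 ⊕ a5 ⊕ a1 ⊕ a6
(((a3 ⊕ a5) ⊕ (a1 ⊕ a6)) ⊕ a2) flattens to a3 ⊕ a5 ⊕ a1 ⊕ a6 ⊕ a2
(a4 ⊕ (((a3 ⊕ a5) ⊕ (a1 ⊕ a6)) ⊕ a2)) flattens to a4 ⊕ a3 ⊕ a5 ⊕ a1 ⊕ a6 ⊕ a2


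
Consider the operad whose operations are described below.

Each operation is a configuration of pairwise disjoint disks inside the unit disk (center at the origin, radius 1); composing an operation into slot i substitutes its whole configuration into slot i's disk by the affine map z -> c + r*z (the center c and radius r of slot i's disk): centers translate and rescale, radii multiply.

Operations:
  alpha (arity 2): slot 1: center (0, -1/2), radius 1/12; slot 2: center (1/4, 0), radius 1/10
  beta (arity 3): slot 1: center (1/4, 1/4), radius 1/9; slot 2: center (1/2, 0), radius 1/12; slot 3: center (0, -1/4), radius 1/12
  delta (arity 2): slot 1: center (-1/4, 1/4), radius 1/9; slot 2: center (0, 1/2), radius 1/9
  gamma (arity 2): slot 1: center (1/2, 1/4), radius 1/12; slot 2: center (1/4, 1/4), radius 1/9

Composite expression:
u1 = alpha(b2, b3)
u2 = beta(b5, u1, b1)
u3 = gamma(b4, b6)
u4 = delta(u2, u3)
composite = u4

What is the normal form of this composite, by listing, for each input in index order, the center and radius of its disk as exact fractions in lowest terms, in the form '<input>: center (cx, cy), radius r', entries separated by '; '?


b1: center (-1/4, 2/9), radius 1/108; b2: center (-7/36, 53/216), radius 1/1296; b3: center (-83/432, 1/4), radius 1/1080; b4: center (1/18, 19/36), radius 1/108; b5: center (-2/9, 5/18), radius 1/81; b6: center (1/36, 19/36), radius 1/81

Only the slot chain above each b matters under delta; compose those maps.
for b5, the 2-step affine chain lands on center (-2/9, 5/18), radius 1/81
for b2, the 3-step affine chain lands on center (-7/36, 53/216), radius 1/1296
for b3, the 3-step affine chain lands on center (-83/432, 1/4), radius 1/1080
for b1, the 2-step affine chain lands on center (-1/4, 2/9), radius 1/108
for b4, the 2-step affine chain lands on center (1/18, 19/36), radius 1/108
for b6, the 2-step affine chain lands on center (1/36, 19/36), radius 1/81


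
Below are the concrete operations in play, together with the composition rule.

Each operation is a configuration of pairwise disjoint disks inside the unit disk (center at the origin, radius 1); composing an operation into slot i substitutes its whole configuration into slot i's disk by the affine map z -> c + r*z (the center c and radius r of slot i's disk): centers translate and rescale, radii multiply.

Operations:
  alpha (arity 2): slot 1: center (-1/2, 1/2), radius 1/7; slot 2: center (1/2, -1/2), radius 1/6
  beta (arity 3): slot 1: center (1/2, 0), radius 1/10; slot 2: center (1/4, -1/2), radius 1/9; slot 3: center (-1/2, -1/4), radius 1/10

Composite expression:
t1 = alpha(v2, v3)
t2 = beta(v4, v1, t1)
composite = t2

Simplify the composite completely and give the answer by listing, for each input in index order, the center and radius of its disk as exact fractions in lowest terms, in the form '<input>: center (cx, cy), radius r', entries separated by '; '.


v1: center (1/4, -1/2), radius 1/9; v2: center (-11/20, -1/5), radius 1/70; v3: center (-9/20, -3/10), radius 1/60; v4: center (1/2, 0), radius 1/10

Only the slot chain above each v matters under beta; compose those maps.
v4 passes through 1 substitution, ending at center (1/2, 0), radius 1/10
v1 passes through 1 substitution, ending at center (1/4, -1/2), radius 1/9
v2 passes through 2 substitutions, ending at center (-11/20, -1/5), radius 1/70
v3 passes through 2 substitutions, ending at center (-9/20, -3/10), radius 1/60


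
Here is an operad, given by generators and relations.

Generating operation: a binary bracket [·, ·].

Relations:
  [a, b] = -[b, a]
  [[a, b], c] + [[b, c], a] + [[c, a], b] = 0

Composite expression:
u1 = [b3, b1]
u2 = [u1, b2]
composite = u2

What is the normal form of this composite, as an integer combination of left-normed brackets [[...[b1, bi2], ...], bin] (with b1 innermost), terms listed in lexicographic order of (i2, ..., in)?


A multilinear Lie element is pinned by b1-initial words (b1 innermost).
Composite bracket: [[b3, b1], b2]
Expanding via [a, b] = ab - ba: 4 signed words (2^2 = 4).
Only words starting with b1 matter:
  b1b3b2 (sign -1) contributes -[[b1, b3], b2]

-[[b1, b3], b2]


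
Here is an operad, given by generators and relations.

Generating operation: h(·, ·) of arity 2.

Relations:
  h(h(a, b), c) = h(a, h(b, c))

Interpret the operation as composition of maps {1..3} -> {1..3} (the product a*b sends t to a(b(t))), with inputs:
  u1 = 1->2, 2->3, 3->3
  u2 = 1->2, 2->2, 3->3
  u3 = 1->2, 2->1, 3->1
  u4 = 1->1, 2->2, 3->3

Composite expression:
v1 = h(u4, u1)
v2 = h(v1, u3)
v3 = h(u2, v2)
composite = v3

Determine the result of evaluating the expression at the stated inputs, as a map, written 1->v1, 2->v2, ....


h(u4, u1) = 1->2, 2->3, 3->3
h(h(u4, u1), u3) = 1->3, 2->2, 3->2
h(u2, h(h(u4, u1), u3)) = 1->3, 2->2, 3->2

1->3, 2->2, 3->2


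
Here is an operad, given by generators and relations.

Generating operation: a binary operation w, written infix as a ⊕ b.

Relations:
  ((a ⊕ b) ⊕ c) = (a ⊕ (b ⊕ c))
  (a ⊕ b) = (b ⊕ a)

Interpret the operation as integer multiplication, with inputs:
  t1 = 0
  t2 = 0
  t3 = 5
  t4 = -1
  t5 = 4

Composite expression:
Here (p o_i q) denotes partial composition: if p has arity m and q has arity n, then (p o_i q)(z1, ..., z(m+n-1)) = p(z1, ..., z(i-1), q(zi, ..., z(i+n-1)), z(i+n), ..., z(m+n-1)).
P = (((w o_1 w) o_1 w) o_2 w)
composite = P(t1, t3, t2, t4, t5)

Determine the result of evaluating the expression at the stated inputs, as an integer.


0

(t3 ⊕ t2) = 0
(t1 ⊕ (t3 ⊕ t2)) = 0
((t1 ⊕ (t3 ⊕ t2)) ⊕ t4) = 0
(((t1 ⊕ (t3 ⊕ t2)) ⊕ t4) ⊕ t5) = 0


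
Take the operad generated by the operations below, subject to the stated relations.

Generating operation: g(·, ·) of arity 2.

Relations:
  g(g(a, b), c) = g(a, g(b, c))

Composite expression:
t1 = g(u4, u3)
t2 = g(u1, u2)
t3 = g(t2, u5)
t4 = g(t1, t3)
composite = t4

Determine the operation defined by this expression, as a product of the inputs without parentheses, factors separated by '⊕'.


All parenthesizations of g agree; list the u-inputs left to right.
g(u4, u3) collapses to u4 ⊕ u3
g(u1, u2) collapses to u1 ⊕ u2
g(g(u1, u2), u5) collapses to u1 ⊕ u2 ⊕ u5
g(g(u4, u3), g(g(u1, u2), u5)) collapses to u4 ⊕ u3 ⊕ u1 ⊕ u2 ⊕ u5

u4 ⊕ u3 ⊕ u1 ⊕ u2 ⊕ u5


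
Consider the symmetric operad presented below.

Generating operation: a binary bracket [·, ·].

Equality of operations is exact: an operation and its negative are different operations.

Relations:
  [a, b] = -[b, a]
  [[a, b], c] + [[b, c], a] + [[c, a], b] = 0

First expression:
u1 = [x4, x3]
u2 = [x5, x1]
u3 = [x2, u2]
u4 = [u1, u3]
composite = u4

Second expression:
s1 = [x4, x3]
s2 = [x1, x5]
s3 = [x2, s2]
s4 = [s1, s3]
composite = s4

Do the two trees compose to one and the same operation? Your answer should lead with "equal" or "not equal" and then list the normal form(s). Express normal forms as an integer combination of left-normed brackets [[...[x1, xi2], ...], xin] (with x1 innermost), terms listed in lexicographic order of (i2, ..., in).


not equal; the first gives [[[[x1, x5], x2], x3], x4] - [[[[x1, x5], x2], x4], x3] and the second -[[[[x1, x5], x2], x3], x4] + [[[[x1, x5], x2], x4], x3]

The first composite normalizes to [[[[x1, x5], x2], x3], x4] - [[[[x1, x5], x2], x4], x3]
The second composite normalizes to -[[[[x1, x5], x2], x3], x4] + [[[[x1, x5], x2], x4], x3]
They disagree, so not equal.


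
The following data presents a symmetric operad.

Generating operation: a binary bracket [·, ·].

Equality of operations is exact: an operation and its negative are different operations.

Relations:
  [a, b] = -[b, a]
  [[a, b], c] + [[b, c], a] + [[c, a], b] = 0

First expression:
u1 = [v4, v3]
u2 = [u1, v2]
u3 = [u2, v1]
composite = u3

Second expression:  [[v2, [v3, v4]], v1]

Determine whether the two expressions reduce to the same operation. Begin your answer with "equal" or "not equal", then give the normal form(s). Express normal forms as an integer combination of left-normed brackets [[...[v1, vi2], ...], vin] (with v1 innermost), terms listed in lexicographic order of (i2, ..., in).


equal — both sides give -[[[v1, v2], v3], v4] + [[[v1, v2], v4], v3] + [[[v1, v3], v4], v2] - [[[v1, v4], v3], v2]

Normal form of the first expression: -[[[v1, v2], v3], v4] + [[[v1, v2], v4], v3] + [[[v1, v3], v4], v2] - [[[v1, v4], v3], v2]
Normal form of the second expression: -[[[v1, v2], v3], v4] + [[[v1, v2], v4], v3] + [[[v1, v3], v4], v2] - [[[v1, v4], v3], v2]
The forms coincide; equal.


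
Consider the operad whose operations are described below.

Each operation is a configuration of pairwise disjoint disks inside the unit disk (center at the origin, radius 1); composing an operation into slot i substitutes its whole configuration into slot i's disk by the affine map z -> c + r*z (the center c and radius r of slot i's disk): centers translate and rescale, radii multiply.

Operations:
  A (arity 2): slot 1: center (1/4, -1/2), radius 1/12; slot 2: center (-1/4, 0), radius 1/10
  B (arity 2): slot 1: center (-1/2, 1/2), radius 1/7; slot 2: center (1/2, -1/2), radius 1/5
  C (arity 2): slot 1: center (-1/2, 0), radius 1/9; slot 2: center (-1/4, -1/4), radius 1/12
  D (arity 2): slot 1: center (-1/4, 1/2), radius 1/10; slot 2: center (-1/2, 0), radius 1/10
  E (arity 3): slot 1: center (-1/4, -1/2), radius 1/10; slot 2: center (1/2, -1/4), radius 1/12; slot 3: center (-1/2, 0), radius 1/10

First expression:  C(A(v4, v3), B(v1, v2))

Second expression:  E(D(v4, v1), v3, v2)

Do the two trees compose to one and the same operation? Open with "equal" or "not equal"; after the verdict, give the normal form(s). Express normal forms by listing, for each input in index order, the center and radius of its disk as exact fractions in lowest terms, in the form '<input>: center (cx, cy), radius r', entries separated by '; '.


not equal — first v1: center (-7/24, -5/24), radius 1/84; v2: center (-5/24, -7/24), radius 1/60; v3: center (-19/36, 0), radius 1/90; v4: center (-17/36, -1/18), radius 1/108, second v1: center (-3/10, -1/2), radius 1/100; v2: center (-1/2, 0), radius 1/10; v3: center (1/2, -1/4), radius 1/12; v4: center (-11/40, -9/20), radius 1/100

The first composite normalizes to v1: center (-7/24, -5/24), radius 1/84; v2: center (-5/24, -7/24), radius 1/60; v3: center (-19/36, 0), radius 1/90; v4: center (-17/36, -1/18), radius 1/108
The second composite normalizes to v1: center (-3/10, -1/2), radius 1/100; v2: center (-1/2, 0), radius 1/10; v3: center (1/2, -1/4), radius 1/12; v4: center (-11/40, -9/20), radius 1/100
They disagree, so not equal.


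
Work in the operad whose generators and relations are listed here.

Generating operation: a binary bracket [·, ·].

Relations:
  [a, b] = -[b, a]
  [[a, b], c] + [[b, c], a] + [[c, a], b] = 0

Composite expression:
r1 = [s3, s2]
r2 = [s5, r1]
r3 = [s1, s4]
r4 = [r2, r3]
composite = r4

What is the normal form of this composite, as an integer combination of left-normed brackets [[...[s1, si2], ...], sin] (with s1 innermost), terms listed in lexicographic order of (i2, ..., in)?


-[[[[s1, s4], s2], s3], s5] + [[[[s1, s4], s3], s2], s5] + [[[[s1, s4], s5], s2], s3] - [[[[s1, s4], s5], s3], s2]

A multilinear Lie element is pinned by s1-initial words (s1 innermost).
Composite bracket: [[s5, [s3, s2]], [s1, s4]]
The bracket unfolds into 16 signed words via [a, b] = ab - ba (2^4 = 16).
Only words starting with s1 matter:
  the word s1s4s2s3s5 carries sign -1 and contributes -[[[[s1, s4], s2], s3], s5]
  the word s1s4s3s2s5 carries sign +1 and contributes +[[[[s1, s4], s3], s2], s5]
  the word s1s4s5s2s3 carries sign +1 and contributes +[[[[s1, s4], s5], s2], s3]
  the word s1s4s5s3s2 carries sign -1 and contributes -[[[[s1, s4], s5], s3], s2]


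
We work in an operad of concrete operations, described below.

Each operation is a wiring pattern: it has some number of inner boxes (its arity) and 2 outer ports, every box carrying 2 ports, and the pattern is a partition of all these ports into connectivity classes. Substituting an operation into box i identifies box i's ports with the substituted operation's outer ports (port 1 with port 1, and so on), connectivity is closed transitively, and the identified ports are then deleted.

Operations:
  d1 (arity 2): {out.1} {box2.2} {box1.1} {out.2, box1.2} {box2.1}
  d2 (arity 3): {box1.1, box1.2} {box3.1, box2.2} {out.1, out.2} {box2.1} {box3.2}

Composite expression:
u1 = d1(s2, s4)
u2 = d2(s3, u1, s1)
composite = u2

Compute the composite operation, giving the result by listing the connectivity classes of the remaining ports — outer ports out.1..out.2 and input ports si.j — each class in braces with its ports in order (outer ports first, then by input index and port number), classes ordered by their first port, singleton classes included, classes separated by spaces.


Substituting into d2 glues patterns; closure does the rest.
composing d1 on (s2, s4), with out.j its own outer ports: {out.1} {out.2, s2.2} {s2.1} {s4.1} {s4.2}
composing d2 on (s3, s2, s4, s1), with out.j its own outer ports: {out.1, out.2} {s1.1, s2.2} {s1.2} {s2.1} {s3.1, s3.2} {s4.1} {s4.2}

{out.1, out.2} {s1.1, s2.2} {s1.2} {s2.1} {s3.1, s3.2} {s4.1} {s4.2}


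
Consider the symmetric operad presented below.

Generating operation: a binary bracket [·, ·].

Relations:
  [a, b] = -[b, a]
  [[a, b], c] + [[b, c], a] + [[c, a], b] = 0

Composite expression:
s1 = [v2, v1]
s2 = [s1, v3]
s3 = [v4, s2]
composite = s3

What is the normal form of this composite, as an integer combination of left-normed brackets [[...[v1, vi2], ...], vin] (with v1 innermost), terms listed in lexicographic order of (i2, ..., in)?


[[[v1, v2], v3], v4]

A multilinear Lie element is pinned by v1-initial words (v1 innermost).
Composite bracket: [v4, [[v2, v1], v3]]
Each bracket splits as ab - ba, giving 8 signed words (2^3 = 8).
Keep just the words that open with v1:
  v1v2v3v4 appears with sign +1, giving the term +[[[v1, v2], v3], v4]


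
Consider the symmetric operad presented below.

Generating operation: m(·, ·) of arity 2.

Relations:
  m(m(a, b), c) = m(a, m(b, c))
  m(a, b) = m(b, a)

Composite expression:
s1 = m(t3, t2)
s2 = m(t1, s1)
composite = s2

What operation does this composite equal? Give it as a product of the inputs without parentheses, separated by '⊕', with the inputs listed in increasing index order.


t1 ⊕ t2 ⊕ t3

Reordering under m is free, so list the t-inputs canonically.
m(t3, t2) flattens to t3 ⊕ t2
m(t1, m(t3, t2)) flattens to t1 ⊕ t3 ⊕ t2
putting the inputs in ascending order: t1 ⊕ t2 ⊕ t3


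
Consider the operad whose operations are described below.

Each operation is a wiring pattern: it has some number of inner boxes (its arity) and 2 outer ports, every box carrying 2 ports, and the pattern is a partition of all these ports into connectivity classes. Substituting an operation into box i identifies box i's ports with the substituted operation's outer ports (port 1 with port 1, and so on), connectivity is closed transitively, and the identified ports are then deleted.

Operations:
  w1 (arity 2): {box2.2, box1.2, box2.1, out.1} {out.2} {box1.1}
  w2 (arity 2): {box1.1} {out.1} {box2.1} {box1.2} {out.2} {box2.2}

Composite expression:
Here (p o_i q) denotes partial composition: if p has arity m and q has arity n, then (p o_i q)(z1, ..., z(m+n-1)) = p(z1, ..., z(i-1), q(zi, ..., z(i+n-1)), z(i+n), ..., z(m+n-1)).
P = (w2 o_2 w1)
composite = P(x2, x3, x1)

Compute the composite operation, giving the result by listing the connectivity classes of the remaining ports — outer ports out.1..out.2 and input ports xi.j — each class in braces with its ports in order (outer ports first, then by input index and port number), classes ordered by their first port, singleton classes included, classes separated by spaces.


{out.1} {out.2} {x1.1, x1.2, x3.2} {x2.1} {x2.2} {x3.1}

Reachability decides: close wires over w2-identified ports.
the subtree at w1 composes to {out.1, x1.1, x1.2, x3.2} {out.2} {x3.1} on (x3, x1); out.j = own outer ports
the subtree at w2 composes to {out.1} {out.2} {x1.1, x1.2, x3.2} {x2.1} {x2.2} {x3.1} on (x2, x3, x1); out.j = own outer ports


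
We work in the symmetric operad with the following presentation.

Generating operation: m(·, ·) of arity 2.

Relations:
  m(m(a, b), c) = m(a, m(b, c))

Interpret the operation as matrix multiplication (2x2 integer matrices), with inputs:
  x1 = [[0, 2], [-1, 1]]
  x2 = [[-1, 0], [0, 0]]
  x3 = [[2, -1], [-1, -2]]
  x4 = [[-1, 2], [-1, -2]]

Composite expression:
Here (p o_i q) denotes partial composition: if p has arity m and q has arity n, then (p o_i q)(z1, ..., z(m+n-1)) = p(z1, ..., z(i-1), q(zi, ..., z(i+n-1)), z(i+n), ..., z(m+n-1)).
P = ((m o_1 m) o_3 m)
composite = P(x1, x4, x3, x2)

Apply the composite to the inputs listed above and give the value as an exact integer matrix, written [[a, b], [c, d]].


m(x1, x4) = [[-2, -4], [0, -4]]
m(x3, x2) = [[-2, 0], [1, 0]]
m(m(x1, x4), m(x3, x2)) = [[0, 0], [-4, 0]]

[[0, 0], [-4, 0]]


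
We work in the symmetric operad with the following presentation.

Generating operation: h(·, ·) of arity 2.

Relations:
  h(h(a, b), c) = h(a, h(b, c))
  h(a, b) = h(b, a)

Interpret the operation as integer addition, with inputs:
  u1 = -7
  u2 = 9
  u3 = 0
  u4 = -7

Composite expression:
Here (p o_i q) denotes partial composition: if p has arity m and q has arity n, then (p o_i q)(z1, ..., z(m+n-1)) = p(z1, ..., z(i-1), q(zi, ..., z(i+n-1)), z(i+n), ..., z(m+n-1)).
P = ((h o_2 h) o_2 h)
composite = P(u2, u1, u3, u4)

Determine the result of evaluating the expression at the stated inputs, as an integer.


-5

h(u1, u3) = -7
h(h(u1, u3), u4) = -14
h(u2, h(h(u1, u3), u4)) = -5


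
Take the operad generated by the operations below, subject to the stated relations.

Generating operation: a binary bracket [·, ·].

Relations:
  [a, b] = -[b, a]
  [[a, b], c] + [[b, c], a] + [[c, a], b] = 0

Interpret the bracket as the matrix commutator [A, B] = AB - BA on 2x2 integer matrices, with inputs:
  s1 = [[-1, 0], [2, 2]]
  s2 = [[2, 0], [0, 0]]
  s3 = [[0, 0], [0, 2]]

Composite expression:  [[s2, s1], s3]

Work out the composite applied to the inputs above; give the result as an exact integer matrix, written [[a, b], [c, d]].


[[0, 0], [8, 0]]

[s2, s1] = [[0, 0], [-4, 0]]
[[s2, s1], s3] = [[0, 0], [8, 0]]


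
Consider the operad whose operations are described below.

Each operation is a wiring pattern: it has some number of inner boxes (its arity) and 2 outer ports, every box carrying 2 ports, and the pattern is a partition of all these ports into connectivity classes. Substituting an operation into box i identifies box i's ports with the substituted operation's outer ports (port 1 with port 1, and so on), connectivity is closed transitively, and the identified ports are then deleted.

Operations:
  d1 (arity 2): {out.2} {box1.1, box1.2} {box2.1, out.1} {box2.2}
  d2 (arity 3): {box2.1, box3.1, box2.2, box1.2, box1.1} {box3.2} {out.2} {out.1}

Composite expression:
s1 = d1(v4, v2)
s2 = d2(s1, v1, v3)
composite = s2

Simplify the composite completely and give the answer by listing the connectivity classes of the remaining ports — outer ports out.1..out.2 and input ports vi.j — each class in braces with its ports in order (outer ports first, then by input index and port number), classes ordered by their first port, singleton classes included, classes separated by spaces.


Two ports join when wires chain via d2-identified ports.
stage d1: inputs (v4, v2), connectivity {out.1, v2.1} {out.2} {v2.2} {v4.1, v4.2}, out.j its boundary
stage d2: inputs (v4, v2, v1, v3), connectivity {out.1} {out.2} {v1.1, v1.2, v2.1, v3.1} {v2.2} {v3.2} {v4.1, v4.2}, out.j its boundary

{out.1} {out.2} {v1.1, v1.2, v2.1, v3.1} {v2.2} {v3.2} {v4.1, v4.2}


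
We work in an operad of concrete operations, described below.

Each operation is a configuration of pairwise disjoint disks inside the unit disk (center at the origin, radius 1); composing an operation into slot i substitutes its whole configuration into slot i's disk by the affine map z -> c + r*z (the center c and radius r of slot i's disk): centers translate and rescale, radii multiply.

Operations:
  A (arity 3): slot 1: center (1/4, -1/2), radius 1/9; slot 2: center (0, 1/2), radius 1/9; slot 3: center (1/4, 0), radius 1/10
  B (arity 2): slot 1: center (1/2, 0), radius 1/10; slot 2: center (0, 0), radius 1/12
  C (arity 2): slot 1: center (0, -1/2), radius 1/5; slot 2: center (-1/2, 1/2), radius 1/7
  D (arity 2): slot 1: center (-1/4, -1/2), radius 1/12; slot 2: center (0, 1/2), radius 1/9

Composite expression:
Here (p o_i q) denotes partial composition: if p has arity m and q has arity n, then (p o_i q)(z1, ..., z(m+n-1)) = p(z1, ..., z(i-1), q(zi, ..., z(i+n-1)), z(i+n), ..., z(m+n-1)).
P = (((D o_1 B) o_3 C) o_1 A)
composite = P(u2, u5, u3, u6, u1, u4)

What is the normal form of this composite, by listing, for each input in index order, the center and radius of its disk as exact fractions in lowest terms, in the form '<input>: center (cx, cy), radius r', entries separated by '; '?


u1: center (0, 4/9), radius 1/45; u2: center (-33/160, -121/240), radius 1/1080; u3: center (-33/160, -1/2), radius 1/1200; u4: center (-1/18, 5/9), radius 1/63; u5: center (-5/24, -119/240), radius 1/1080; u6: center (-1/4, -1/2), radius 1/144

Follow each u-input down from D: c' goes to c + r*c', radius to r*r'.
tracing u2 down its 3-map path: center (-33/160, -121/240), radius 1/1080
tracing u5 down its 3-map path: center (-5/24, -119/240), radius 1/1080
tracing u3 down its 3-map path: center (-33/160, -1/2), radius 1/1200
tracing u6 down its 2-map path: center (-1/4, -1/2), radius 1/144
tracing u1 down its 2-map path: center (0, 4/9), radius 1/45
tracing u4 down its 2-map path: center (-1/18, 5/9), radius 1/63
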